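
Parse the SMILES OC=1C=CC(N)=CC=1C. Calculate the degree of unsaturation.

Degree of unsaturation = (number of rings) + (number of π bonds).
Ring closures in the SMILES: 1.
π bonds: 3 double bonds (each 1 DoU) → 3 DoU from unsaturation.
Total DoU = 1 + 3 = 4.

4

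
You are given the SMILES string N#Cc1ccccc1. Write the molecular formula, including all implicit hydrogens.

C7H5N

Walk through each heavy atom and fill implicit hydrogens from standard valence (C 4, N 3, O 2, S 2, halogen 1); for lowercase aromatic atoms, an aromatic c carries 1 H when it has two neighbours and 0 H with three, and aromatic n carries 0 H:
  atom 1: N, bond orders sum to 3 (valence 3) → 0 H
  atom 2: C, bond orders sum to 4 (valence 4) → 0 H
  atom 3: aromatic c, 3 neighbours → 0 H
  atom 4: aromatic c, 2 neighbours → 1 H
  atom 5: aromatic c, 2 neighbours → 1 H
  atom 6: aromatic c, 2 neighbours → 1 H
  atom 7: aromatic c, 2 neighbours → 1 H
  atom 8: aromatic c, 2 neighbours → 1 H
Totals → C:7, H:5, N:1.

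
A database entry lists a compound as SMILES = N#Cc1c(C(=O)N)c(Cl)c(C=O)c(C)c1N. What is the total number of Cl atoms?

Scan the SMILES for Cl atoms (remember two-letter symbols like Cl and Br are single atoms).
Chlorine count: 1.

1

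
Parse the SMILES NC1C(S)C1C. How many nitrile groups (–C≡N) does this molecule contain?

Scan the SMILES for the nitrile motif — none present.
Groups that are present: 1 primary amine, 1 thiol.

0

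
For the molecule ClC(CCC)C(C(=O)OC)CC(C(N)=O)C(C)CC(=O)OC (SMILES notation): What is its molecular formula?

Walk through each heavy atom and fill implicit hydrogens from standard valence (C 4, N 3, O 2, S 2, halogen 1):
  atom 1: Cl (halogen, monovalent) → 0 H
  atom 2: C, bond orders sum to 3 (valence 4) → 1 H
  atom 3: C, bond orders sum to 2 (valence 4) → 2 H
  atom 4: C, bond orders sum to 2 (valence 4) → 2 H
  atom 5: C, bond orders sum to 1 (valence 4) → 3 H
  atom 6: C, bond orders sum to 3 (valence 4) → 1 H
  atom 7: C, bond orders sum to 4 (valence 4) → 0 H
  atom 8: O, bond orders sum to 2 (valence 2) → 0 H
  atom 9: O, bond orders sum to 2 (valence 2) → 0 H
  atom 10: C, bond orders sum to 1 (valence 4) → 3 H
  atom 11: C, bond orders sum to 2 (valence 4) → 2 H
  atom 12: C, bond orders sum to 3 (valence 4) → 1 H
  atom 13: C, bond orders sum to 4 (valence 4) → 0 H
  atom 14: N, bond orders sum to 1 (valence 3) → 2 H
  atom 15: O, bond orders sum to 2 (valence 2) → 0 H
  atom 16: C, bond orders sum to 3 (valence 4) → 1 H
  atom 17: C, bond orders sum to 1 (valence 4) → 3 H
  atom 18: C, bond orders sum to 2 (valence 4) → 2 H
  atom 19: C, bond orders sum to 4 (valence 4) → 0 H
  atom 20: O, bond orders sum to 2 (valence 2) → 0 H
  atom 21: O, bond orders sum to 2 (valence 2) → 0 H
  atom 22: C, bond orders sum to 1 (valence 4) → 3 H
Totals → C:15, H:26, Cl:1, N:1, O:5.

C15H26ClNO5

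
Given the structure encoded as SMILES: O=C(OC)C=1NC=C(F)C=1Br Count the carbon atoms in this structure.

Count every carbon token in the SMILES (each C, including those in ring-closure positions and inside branches).
Carbon count: 6.

6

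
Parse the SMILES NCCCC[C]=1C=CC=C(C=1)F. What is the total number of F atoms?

Scan the SMILES for F atoms (remember two-letter symbols like Cl and Br are single atoms).
Fluorine count: 1.

1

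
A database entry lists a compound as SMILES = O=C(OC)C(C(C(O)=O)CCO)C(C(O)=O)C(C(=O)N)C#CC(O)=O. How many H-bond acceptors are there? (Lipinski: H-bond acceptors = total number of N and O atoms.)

11

N atoms: 1; O atoms: 10.
Lipinski HBA = 1 + 10 = 11.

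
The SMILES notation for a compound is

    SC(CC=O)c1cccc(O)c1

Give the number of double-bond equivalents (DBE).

5

Molecular formula: C9H10O2S.
DoU = (2C + 2 + N − H − X) / 2, where X is the halogen count and O/S are ignored.
    = (2·9 + 2 + 0 − 10 − 0) / 2 = 10 / 2 = 5.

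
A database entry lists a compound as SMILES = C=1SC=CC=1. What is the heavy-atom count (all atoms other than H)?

Every atom symbol written in the SMILES (organic subset) is one heavy atom; implicit H are not written.
Heavy atoms by element → C:4, S:1.
Total: 5.

5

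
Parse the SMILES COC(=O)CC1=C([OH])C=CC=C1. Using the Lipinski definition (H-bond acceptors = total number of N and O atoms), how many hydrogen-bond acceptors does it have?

3

N atoms: 0; O atoms: 3.
Lipinski HBA = 0 + 3 = 3.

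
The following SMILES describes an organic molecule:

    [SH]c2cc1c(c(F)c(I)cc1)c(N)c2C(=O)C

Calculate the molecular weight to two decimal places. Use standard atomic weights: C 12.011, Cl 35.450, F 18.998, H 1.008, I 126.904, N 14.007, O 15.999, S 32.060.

First, the molecular formula is C12H9FINOS (counting implicit H from valence).
  C: 12 × 12.011 = 144.132
  F: 1 × 18.998 = 18.998
  H: 9 × 1.008 = 9.072
  I: 1 × 126.904 = 126.904
  N: 1 × 14.007 = 14.007
  O: 1 × 15.999 = 15.999
  S: 1 × 32.060 = 32.060
Sum: 12×12.011 + 1×18.998 + 9×1.008 + 1×126.904 + 1×14.007 + 1×15.999 + 1×32.060 = 361.172 → 361.17 g/mol.

361.17 g/mol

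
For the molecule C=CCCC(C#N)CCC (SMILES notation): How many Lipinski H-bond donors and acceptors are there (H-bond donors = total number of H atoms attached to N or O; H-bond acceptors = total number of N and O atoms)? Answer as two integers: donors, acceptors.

0, 1

Donors: find every N or O and count the H atoms it carries.
  atom 7 (N): bond orders sum to 3 → 0 H
Lipinski HBD = 0.
Acceptors: N atoms = 1, O atoms = 0 → HBA = 1.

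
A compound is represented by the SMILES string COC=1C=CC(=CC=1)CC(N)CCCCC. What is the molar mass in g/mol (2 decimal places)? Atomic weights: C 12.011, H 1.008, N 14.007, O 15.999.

221.34 g/mol

First, the molecular formula is C14H23NO (counting implicit H from valence).
  C: 14 × 12.011 = 168.154
  H: 23 × 1.008 = 23.184
  N: 1 × 14.007 = 14.007
  O: 1 × 15.999 = 15.999
Sum: 14×12.011 + 23×1.008 + 1×14.007 + 1×15.999 = 221.344 → 221.34 g/mol.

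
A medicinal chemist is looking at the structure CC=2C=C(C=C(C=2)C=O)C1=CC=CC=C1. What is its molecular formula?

C14H12O

Walk through each heavy atom and fill implicit hydrogens from standard valence (C 4, N 3, O 2, S 2, halogen 1):
  atom 1: C, bond orders sum to 1 (valence 4) → 3 H
  atom 2: C, bond orders sum to 4 (valence 4) → 0 H
  atom 3: C, bond orders sum to 3 (valence 4) → 1 H
  atom 4: C, bond orders sum to 4 (valence 4) → 0 H
  atom 5: C, bond orders sum to 3 (valence 4) → 1 H
  atom 6: C, bond orders sum to 4 (valence 4) → 0 H
  atom 7: C, bond orders sum to 3 (valence 4) → 1 H
  atom 8: C, bond orders sum to 3 (valence 4) → 1 H
  atom 9: O, bond orders sum to 2 (valence 2) → 0 H
  atom 10: C, bond orders sum to 4 (valence 4) → 0 H
  atom 11: C, bond orders sum to 3 (valence 4) → 1 H
  atom 12: C, bond orders sum to 3 (valence 4) → 1 H
  atom 13: C, bond orders sum to 3 (valence 4) → 1 H
  atom 14: C, bond orders sum to 3 (valence 4) → 1 H
  atom 15: C, bond orders sum to 3 (valence 4) → 1 H
Totals → C:14, H:12, O:1.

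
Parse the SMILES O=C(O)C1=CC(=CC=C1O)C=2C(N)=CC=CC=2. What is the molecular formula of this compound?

Walk through each heavy atom and fill implicit hydrogens from standard valence (C 4, N 3, O 2, S 2, halogen 1):
  atom 1: O, bond orders sum to 2 (valence 2) → 0 H
  atom 2: C, bond orders sum to 4 (valence 4) → 0 H
  atom 3: O, bond orders sum to 1 (valence 2) → 1 H
  atom 4: C, bond orders sum to 4 (valence 4) → 0 H
  atom 5: C, bond orders sum to 3 (valence 4) → 1 H
  atom 6: C, bond orders sum to 4 (valence 4) → 0 H
  atom 7: C, bond orders sum to 3 (valence 4) → 1 H
  atom 8: C, bond orders sum to 3 (valence 4) → 1 H
  atom 9: C, bond orders sum to 4 (valence 4) → 0 H
  atom 10: O, bond orders sum to 1 (valence 2) → 1 H
  atom 11: C, bond orders sum to 4 (valence 4) → 0 H
  atom 12: C, bond orders sum to 4 (valence 4) → 0 H
  atom 13: N, bond orders sum to 1 (valence 3) → 2 H
  atom 14: C, bond orders sum to 3 (valence 4) → 1 H
  atom 15: C, bond orders sum to 3 (valence 4) → 1 H
  atom 16: C, bond orders sum to 3 (valence 4) → 1 H
  atom 17: C, bond orders sum to 3 (valence 4) → 1 H
Totals → C:13, H:11, N:1, O:3.
In Hill order: C13H11NO3.

C13H11NO3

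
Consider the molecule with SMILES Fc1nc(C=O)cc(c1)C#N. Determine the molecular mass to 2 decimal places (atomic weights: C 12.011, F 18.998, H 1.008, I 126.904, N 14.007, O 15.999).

First, the molecular formula is C7H3FN2O (counting implicit H from valence).
  C: 7 × 12.011 = 84.077
  F: 1 × 18.998 = 18.998
  H: 3 × 1.008 = 3.024
  N: 2 × 14.007 = 28.014
  O: 1 × 15.999 = 15.999
Sum: 7×12.011 + 1×18.998 + 3×1.008 + 2×14.007 + 1×15.999 = 150.112 → 150.11 g/mol.

150.11 g/mol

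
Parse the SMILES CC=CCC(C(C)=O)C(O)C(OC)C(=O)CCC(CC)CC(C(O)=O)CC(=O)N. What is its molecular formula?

C21H35NO7

Walk through each heavy atom and fill implicit hydrogens from standard valence (C 4, N 3, O 2, S 2, halogen 1):
  atom 1: C, bond orders sum to 1 (valence 4) → 3 H
  atom 2: C, bond orders sum to 3 (valence 4) → 1 H
  atom 3: C, bond orders sum to 3 (valence 4) → 1 H
  atom 4: C, bond orders sum to 2 (valence 4) → 2 H
  atom 5: C, bond orders sum to 3 (valence 4) → 1 H
  atom 6: C, bond orders sum to 4 (valence 4) → 0 H
  atom 7: C, bond orders sum to 1 (valence 4) → 3 H
  atom 8: O, bond orders sum to 2 (valence 2) → 0 H
  atom 9: C, bond orders sum to 3 (valence 4) → 1 H
  atom 10: O, bond orders sum to 1 (valence 2) → 1 H
  atom 11: C, bond orders sum to 3 (valence 4) → 1 H
  atom 12: O, bond orders sum to 2 (valence 2) → 0 H
  atom 13: C, bond orders sum to 1 (valence 4) → 3 H
  atom 14: C, bond orders sum to 4 (valence 4) → 0 H
  atom 15: O, bond orders sum to 2 (valence 2) → 0 H
  atom 16: C, bond orders sum to 2 (valence 4) → 2 H
  atom 17: C, bond orders sum to 2 (valence 4) → 2 H
  atom 18: C, bond orders sum to 3 (valence 4) → 1 H
  atom 19: C, bond orders sum to 2 (valence 4) → 2 H
  atom 20: C, bond orders sum to 1 (valence 4) → 3 H
  atom 21: C, bond orders sum to 2 (valence 4) → 2 H
  atom 22: C, bond orders sum to 3 (valence 4) → 1 H
  atom 23: C, bond orders sum to 4 (valence 4) → 0 H
  atom 24: O, bond orders sum to 1 (valence 2) → 1 H
  atom 25: O, bond orders sum to 2 (valence 2) → 0 H
  atom 26: C, bond orders sum to 2 (valence 4) → 2 H
  atom 27: C, bond orders sum to 4 (valence 4) → 0 H
  atom 28: O, bond orders sum to 2 (valence 2) → 0 H
  atom 29: N, bond orders sum to 1 (valence 3) → 2 H
Totals → C:21, H:35, N:1, O:7.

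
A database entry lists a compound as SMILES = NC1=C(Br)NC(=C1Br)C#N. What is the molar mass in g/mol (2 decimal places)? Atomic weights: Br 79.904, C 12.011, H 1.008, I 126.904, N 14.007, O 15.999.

264.91 g/mol

First, the molecular formula is C5H3Br2N3 (counting implicit H from valence).
  Br: 2 × 79.904 = 159.808
  C: 5 × 12.011 = 60.055
  H: 3 × 1.008 = 3.024
  N: 3 × 14.007 = 42.021
Sum: 2×79.904 + 5×12.011 + 3×1.008 + 3×14.007 = 264.908 → 264.91 g/mol.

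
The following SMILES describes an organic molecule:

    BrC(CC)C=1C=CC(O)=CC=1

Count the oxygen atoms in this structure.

Scan the SMILES for O atoms (remember two-letter symbols like Cl and Br are single atoms).
Oxygen count: 1.

1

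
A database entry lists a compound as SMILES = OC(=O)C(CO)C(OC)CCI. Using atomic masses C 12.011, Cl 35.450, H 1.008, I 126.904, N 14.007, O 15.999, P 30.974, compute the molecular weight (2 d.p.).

288.08 g/mol

First, the molecular formula is C7H13IO4 (counting implicit H from valence).
  C: 7 × 12.011 = 84.077
  H: 13 × 1.008 = 13.104
  I: 1 × 126.904 = 126.904
  O: 4 × 15.999 = 63.996
Sum: 7×12.011 + 13×1.008 + 1×126.904 + 4×15.999 = 288.081 → 288.08 g/mol.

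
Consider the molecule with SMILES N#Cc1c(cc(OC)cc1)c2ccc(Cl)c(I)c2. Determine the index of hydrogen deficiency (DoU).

Molecular formula: C14H9ClINO.
DoU = (2C + 2 + N − H − X) / 2, where X is the halogen count and O/S are ignored.
    = (2·14 + 2 + 1 − 9 − 2) / 2 = 20 / 2 = 10.

10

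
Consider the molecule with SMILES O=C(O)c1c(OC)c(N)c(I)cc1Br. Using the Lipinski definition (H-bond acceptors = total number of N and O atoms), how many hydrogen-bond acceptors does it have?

4

N atoms: 1; O atoms: 3.
Lipinski HBA = 1 + 3 = 4.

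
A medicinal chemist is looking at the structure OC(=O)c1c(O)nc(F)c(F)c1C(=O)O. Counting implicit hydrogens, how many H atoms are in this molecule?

Walk through each heavy atom and fill implicit hydrogens from standard valence (C 4, N 3, O 2, S 2, halogen 1); for lowercase aromatic atoms, an aromatic c carries 1 H when it has two neighbours and 0 H with three, and aromatic n carries 0 H:
  atom 1: O, bond orders sum to 1 (valence 2) → 1 H
  atom 2: C, bond orders sum to 4 (valence 4) → 0 H
  atom 3: O, bond orders sum to 2 (valence 2) → 0 H
  atom 4: aromatic c, 3 neighbours → 0 H
  atom 5: aromatic c, 3 neighbours → 0 H
  atom 6: O, bond orders sum to 1 (valence 2) → 1 H
  atom 7: aromatic n, 2 neighbours → 0 H
  atom 8: aromatic c, 3 neighbours → 0 H
  atom 9: F (halogen, monovalent) → 0 H
  atom 10: aromatic c, 3 neighbours → 0 H
  atom 11: F (halogen, monovalent) → 0 H
  atom 12: aromatic c, 3 neighbours → 0 H
  atom 13: C, bond orders sum to 4 (valence 4) → 0 H
  atom 14: O, bond orders sum to 2 (valence 2) → 0 H
  atom 15: O, bond orders sum to 1 (valence 2) → 1 H
Total hydrogens: 3.

3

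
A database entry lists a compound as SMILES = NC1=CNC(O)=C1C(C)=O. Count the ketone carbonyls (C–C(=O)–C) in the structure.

The ketone motif appears at heavy-atom position 8 in the SMILES.
Other groups present: 1 hydroxyl, 1 primary amine.
Ketone count: 1.

1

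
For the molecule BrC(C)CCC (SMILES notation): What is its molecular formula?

C5H11Br

Walk through each heavy atom and fill implicit hydrogens from standard valence (C 4, N 3, O 2, S 2, halogen 1):
  atom 1: Br (halogen, monovalent) → 0 H
  atom 2: C, bond orders sum to 3 (valence 4) → 1 H
  atom 3: C, bond orders sum to 1 (valence 4) → 3 H
  atom 4: C, bond orders sum to 2 (valence 4) → 2 H
  atom 5: C, bond orders sum to 2 (valence 4) → 2 H
  atom 6: C, bond orders sum to 1 (valence 4) → 3 H
Totals → C:5, H:11, Br:1.
In Hill order: C5H11Br.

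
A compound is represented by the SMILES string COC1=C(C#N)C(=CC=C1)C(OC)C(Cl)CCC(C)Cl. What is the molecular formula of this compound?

C15H19Cl2NO2

Walk through each heavy atom and fill implicit hydrogens from standard valence (C 4, N 3, O 2, S 2, halogen 1):
  atom 1: C, bond orders sum to 1 (valence 4) → 3 H
  atom 2: O, bond orders sum to 2 (valence 2) → 0 H
  atom 3: C, bond orders sum to 4 (valence 4) → 0 H
  atom 4: C, bond orders sum to 4 (valence 4) → 0 H
  atom 5: C, bond orders sum to 4 (valence 4) → 0 H
  atom 6: N, bond orders sum to 3 (valence 3) → 0 H
  atom 7: C, bond orders sum to 4 (valence 4) → 0 H
  atom 8: C, bond orders sum to 3 (valence 4) → 1 H
  atom 9: C, bond orders sum to 3 (valence 4) → 1 H
  atom 10: C, bond orders sum to 3 (valence 4) → 1 H
  atom 11: C, bond orders sum to 3 (valence 4) → 1 H
  atom 12: O, bond orders sum to 2 (valence 2) → 0 H
  atom 13: C, bond orders sum to 1 (valence 4) → 3 H
  atom 14: C, bond orders sum to 3 (valence 4) → 1 H
  atom 15: Cl (halogen, monovalent) → 0 H
  atom 16: C, bond orders sum to 2 (valence 4) → 2 H
  atom 17: C, bond orders sum to 2 (valence 4) → 2 H
  atom 18: C, bond orders sum to 3 (valence 4) → 1 H
  atom 19: C, bond orders sum to 1 (valence 4) → 3 H
  atom 20: Cl (halogen, monovalent) → 0 H
Totals → C:15, H:19, Cl:2, N:1, O:2.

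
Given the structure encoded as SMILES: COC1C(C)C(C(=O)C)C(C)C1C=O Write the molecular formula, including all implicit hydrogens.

C11H18O3

Walk through each heavy atom and fill implicit hydrogens from standard valence (C 4, N 3, O 2, S 2, halogen 1):
  atom 1: C, bond orders sum to 1 (valence 4) → 3 H
  atom 2: O, bond orders sum to 2 (valence 2) → 0 H
  atom 3: C, bond orders sum to 3 (valence 4) → 1 H
  atom 4: C, bond orders sum to 3 (valence 4) → 1 H
  atom 5: C, bond orders sum to 1 (valence 4) → 3 H
  atom 6: C, bond orders sum to 3 (valence 4) → 1 H
  atom 7: C, bond orders sum to 4 (valence 4) → 0 H
  atom 8: O, bond orders sum to 2 (valence 2) → 0 H
  atom 9: C, bond orders sum to 1 (valence 4) → 3 H
  atom 10: C, bond orders sum to 3 (valence 4) → 1 H
  atom 11: C, bond orders sum to 1 (valence 4) → 3 H
  atom 12: C, bond orders sum to 3 (valence 4) → 1 H
  atom 13: C, bond orders sum to 3 (valence 4) → 1 H
  atom 14: O, bond orders sum to 2 (valence 2) → 0 H
Totals → C:11, H:18, O:3.
In Hill order: C11H18O3.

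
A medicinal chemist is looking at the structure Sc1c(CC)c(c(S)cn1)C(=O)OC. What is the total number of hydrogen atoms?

Walk through each heavy atom and fill implicit hydrogens from standard valence (C 4, N 3, O 2, S 2, halogen 1); for lowercase aromatic atoms, an aromatic c carries 1 H when it has two neighbours and 0 H with three, and aromatic n carries 0 H:
  atom 1: S, bond orders sum to 1 (valence 2) → 1 H
  atom 2: aromatic c, 3 neighbours → 0 H
  atom 3: aromatic c, 3 neighbours → 0 H
  atom 4: C, bond orders sum to 2 (valence 4) → 2 H
  atom 5: C, bond orders sum to 1 (valence 4) → 3 H
  atom 6: aromatic c, 3 neighbours → 0 H
  atom 7: aromatic c, 3 neighbours → 0 H
  atom 8: S, bond orders sum to 1 (valence 2) → 1 H
  atom 9: aromatic c, 2 neighbours → 1 H
  atom 10: aromatic n, 2 neighbours → 0 H
  atom 11: C, bond orders sum to 4 (valence 4) → 0 H
  atom 12: O, bond orders sum to 2 (valence 2) → 0 H
  atom 13: O, bond orders sum to 2 (valence 2) → 0 H
  atom 14: C, bond orders sum to 1 (valence 4) → 3 H
Total hydrogens: 11.

11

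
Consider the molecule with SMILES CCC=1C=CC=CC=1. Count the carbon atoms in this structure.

Count every carbon token in the SMILES (each C, including those in ring-closure positions and inside branches).
Carbon count: 8.

8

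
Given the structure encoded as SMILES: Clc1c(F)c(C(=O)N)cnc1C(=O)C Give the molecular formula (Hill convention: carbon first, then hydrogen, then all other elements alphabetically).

C8H6ClFN2O2

Walk through each heavy atom and fill implicit hydrogens from standard valence (C 4, N 3, O 2, S 2, halogen 1); for lowercase aromatic atoms, an aromatic c carries 1 H when it has two neighbours and 0 H with three, and aromatic n carries 0 H:
  atom 1: Cl (halogen, monovalent) → 0 H
  atom 2: aromatic c, 3 neighbours → 0 H
  atom 3: aromatic c, 3 neighbours → 0 H
  atom 4: F (halogen, monovalent) → 0 H
  atom 5: aromatic c, 3 neighbours → 0 H
  atom 6: C, bond orders sum to 4 (valence 4) → 0 H
  atom 7: O, bond orders sum to 2 (valence 2) → 0 H
  atom 8: N, bond orders sum to 1 (valence 3) → 2 H
  atom 9: aromatic c, 2 neighbours → 1 H
  atom 10: aromatic n, 2 neighbours → 0 H
  atom 11: aromatic c, 3 neighbours → 0 H
  atom 12: C, bond orders sum to 4 (valence 4) → 0 H
  atom 13: O, bond orders sum to 2 (valence 2) → 0 H
  atom 14: C, bond orders sum to 1 (valence 4) → 3 H
Totals → C:8, H:6, Cl:1, F:1, N:2, O:2.
In Hill order: C8H6ClFN2O2.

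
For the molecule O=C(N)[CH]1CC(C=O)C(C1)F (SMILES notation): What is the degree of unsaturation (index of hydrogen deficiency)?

3

Molecular formula: C7H10FNO2.
DoU = (2C + 2 + N − H − X) / 2, where X is the halogen count and O/S are ignored.
    = (2·7 + 2 + 1 − 10 − 1) / 2 = 6 / 2 = 3.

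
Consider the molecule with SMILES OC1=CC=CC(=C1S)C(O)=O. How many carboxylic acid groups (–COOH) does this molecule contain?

1

The carboxylic acid motif appears at heavy-atom position 9 in the SMILES.
Other groups present: 1 hydroxyl, 1 thiol.
Carboxylic acid count: 1.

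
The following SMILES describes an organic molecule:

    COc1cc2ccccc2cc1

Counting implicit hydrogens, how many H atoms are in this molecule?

10

Walk through each heavy atom and fill implicit hydrogens from standard valence (C 4, N 3, O 2, S 2, halogen 1); for lowercase aromatic atoms, an aromatic c carries 1 H when it has two neighbours and 0 H with three, and aromatic n carries 0 H:
  atom 1: C, bond orders sum to 1 (valence 4) → 3 H
  atom 2: O, bond orders sum to 2 (valence 2) → 0 H
  atom 3: aromatic c, 3 neighbours → 0 H
  atom 4: aromatic c, 2 neighbours → 1 H
  atom 5: aromatic c, 3 neighbours → 0 H
  atom 6: aromatic c, 2 neighbours → 1 H
  atom 7: aromatic c, 2 neighbours → 1 H
  atom 8: aromatic c, 2 neighbours → 1 H
  atom 9: aromatic c, 2 neighbours → 1 H
  atom 10: aromatic c, 3 neighbours → 0 H
  atom 11: aromatic c, 2 neighbours → 1 H
  atom 12: aromatic c, 2 neighbours → 1 H
Total hydrogens: 10.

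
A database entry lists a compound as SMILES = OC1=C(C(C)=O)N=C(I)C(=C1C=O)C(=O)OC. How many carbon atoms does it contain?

10

Count every carbon token in the SMILES (each C, including those in ring-closure positions and inside branches).
Carbon count: 10.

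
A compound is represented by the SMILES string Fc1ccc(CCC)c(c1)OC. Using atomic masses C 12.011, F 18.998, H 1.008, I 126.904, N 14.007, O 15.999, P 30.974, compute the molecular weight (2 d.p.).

First, the molecular formula is C10H13FO (counting implicit H from valence).
  C: 10 × 12.011 = 120.110
  F: 1 × 18.998 = 18.998
  H: 13 × 1.008 = 13.104
  O: 1 × 15.999 = 15.999
Sum: 10×12.011 + 1×18.998 + 13×1.008 + 1×15.999 = 168.211 → 168.21 g/mol.

168.21 g/mol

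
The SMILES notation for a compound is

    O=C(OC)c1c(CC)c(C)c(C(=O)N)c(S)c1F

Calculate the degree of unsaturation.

Molecular formula: C12H14FNO3S.
DoU = (2C + 2 + N − H − X) / 2, where X is the halogen count and O/S are ignored.
    = (2·12 + 2 + 1 − 14 − 1) / 2 = 12 / 2 = 6.

6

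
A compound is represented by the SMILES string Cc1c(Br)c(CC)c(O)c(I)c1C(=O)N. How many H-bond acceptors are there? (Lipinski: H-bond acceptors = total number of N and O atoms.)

3

N atoms: 1; O atoms: 2.
Lipinski HBA = 1 + 2 = 3.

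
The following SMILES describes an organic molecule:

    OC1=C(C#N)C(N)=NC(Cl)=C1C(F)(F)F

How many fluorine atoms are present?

3

Scan the SMILES for F atoms (remember two-letter symbols like Cl and Br are single atoms).
Fluorine count: 3.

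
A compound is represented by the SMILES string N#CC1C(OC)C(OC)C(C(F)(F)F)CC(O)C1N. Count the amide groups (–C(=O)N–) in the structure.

Scan the SMILES for the amide motif — none present.
Groups that are present: 2 ether, 1 hydroxyl, 1 nitrile, 1 primary amine.

0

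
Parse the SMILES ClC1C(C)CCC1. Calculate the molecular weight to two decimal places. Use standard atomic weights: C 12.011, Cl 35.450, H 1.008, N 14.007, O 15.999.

First, the molecular formula is C6H11Cl (counting implicit H from valence).
  C: 6 × 12.011 = 72.066
  Cl: 1 × 35.450 = 35.450
  H: 11 × 1.008 = 11.088
Sum: 6×12.011 + 1×35.450 + 11×1.008 = 118.604 → 118.60 g/mol.

118.60 g/mol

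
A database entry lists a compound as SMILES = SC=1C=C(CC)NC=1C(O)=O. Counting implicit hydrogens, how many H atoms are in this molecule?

Walk through each heavy atom and fill implicit hydrogens from standard valence (C 4, N 3, O 2, S 2, halogen 1):
  atom 1: S, bond orders sum to 1 (valence 2) → 1 H
  atom 2: C, bond orders sum to 4 (valence 4) → 0 H
  atom 3: C, bond orders sum to 3 (valence 4) → 1 H
  atom 4: C, bond orders sum to 4 (valence 4) → 0 H
  atom 5: C, bond orders sum to 2 (valence 4) → 2 H
  atom 6: C, bond orders sum to 1 (valence 4) → 3 H
  atom 7: N, bond orders sum to 2 (valence 3) → 1 H
  atom 8: C, bond orders sum to 4 (valence 4) → 0 H
  atom 9: C, bond orders sum to 4 (valence 4) → 0 H
  atom 10: O, bond orders sum to 1 (valence 2) → 1 H
  atom 11: O, bond orders sum to 2 (valence 2) → 0 H
Total hydrogens: 9.

9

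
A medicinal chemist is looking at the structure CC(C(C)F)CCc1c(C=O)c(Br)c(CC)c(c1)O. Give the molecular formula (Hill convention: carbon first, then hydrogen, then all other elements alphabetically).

C15H20BrFO2

Walk through each heavy atom and fill implicit hydrogens from standard valence (C 4, N 3, O 2, S 2, halogen 1); for lowercase aromatic atoms, an aromatic c carries 1 H when it has two neighbours and 0 H with three, and aromatic n carries 0 H:
  atom 1: C, bond orders sum to 1 (valence 4) → 3 H
  atom 2: C, bond orders sum to 3 (valence 4) → 1 H
  atom 3: C, bond orders sum to 3 (valence 4) → 1 H
  atom 4: C, bond orders sum to 1 (valence 4) → 3 H
  atom 5: F (halogen, monovalent) → 0 H
  atom 6: C, bond orders sum to 2 (valence 4) → 2 H
  atom 7: C, bond orders sum to 2 (valence 4) → 2 H
  atom 8: aromatic c, 3 neighbours → 0 H
  atom 9: aromatic c, 3 neighbours → 0 H
  atom 10: C, bond orders sum to 3 (valence 4) → 1 H
  atom 11: O, bond orders sum to 2 (valence 2) → 0 H
  atom 12: aromatic c, 3 neighbours → 0 H
  atom 13: Br (halogen, monovalent) → 0 H
  atom 14: aromatic c, 3 neighbours → 0 H
  atom 15: C, bond orders sum to 2 (valence 4) → 2 H
  atom 16: C, bond orders sum to 1 (valence 4) → 3 H
  atom 17: aromatic c, 3 neighbours → 0 H
  atom 18: aromatic c, 2 neighbours → 1 H
  atom 19: O, bond orders sum to 1 (valence 2) → 1 H
Totals → C:15, H:20, Br:1, F:1, O:2.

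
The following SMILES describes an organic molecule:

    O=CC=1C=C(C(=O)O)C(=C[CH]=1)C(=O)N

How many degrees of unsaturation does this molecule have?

7

Molecular formula: C9H7NO4.
DoU = (2C + 2 + N − H − X) / 2, where X is the halogen count and O/S are ignored.
    = (2·9 + 2 + 1 − 7 − 0) / 2 = 14 / 2 = 7.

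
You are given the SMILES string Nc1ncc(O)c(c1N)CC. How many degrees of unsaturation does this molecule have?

4

Molecular formula: C7H11N3O.
DoU = (2C + 2 + N − H − X) / 2, where X is the halogen count and O/S are ignored.
    = (2·7 + 2 + 3 − 11 − 0) / 2 = 8 / 2 = 4.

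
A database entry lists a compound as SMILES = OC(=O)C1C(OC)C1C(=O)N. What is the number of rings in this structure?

In SMILES, each pair of matching ring-closure digits denotes one ring-closing bond; the number of such bonds equals the number of independent rings.
Ring-closure bonds here: 1.

1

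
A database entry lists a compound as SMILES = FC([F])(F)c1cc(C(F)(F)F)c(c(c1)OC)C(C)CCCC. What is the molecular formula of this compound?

Walk through each heavy atom and fill implicit hydrogens from standard valence (C 4, N 3, O 2, S 2, halogen 1); for lowercase aromatic atoms, an aromatic c carries 1 H when it has two neighbours and 0 H with three, and aromatic n carries 0 H:
  atom 1: F (halogen, monovalent) → 0 H
  atom 2: C, bond orders sum to 4 (valence 4) → 0 H
  atom 3: F with explicit H count 0
  atom 4: F (halogen, monovalent) → 0 H
  atom 5: aromatic c, 3 neighbours → 0 H
  atom 6: aromatic c, 2 neighbours → 1 H
  atom 7: aromatic c, 3 neighbours → 0 H
  atom 8: C, bond orders sum to 4 (valence 4) → 0 H
  atom 9: F (halogen, monovalent) → 0 H
  atom 10: F (halogen, monovalent) → 0 H
  atom 11: F (halogen, monovalent) → 0 H
  atom 12: aromatic c, 3 neighbours → 0 H
  atom 13: aromatic c, 3 neighbours → 0 H
  atom 14: aromatic c, 2 neighbours → 1 H
  atom 15: O, bond orders sum to 2 (valence 2) → 0 H
  atom 16: C, bond orders sum to 1 (valence 4) → 3 H
  atom 17: C, bond orders sum to 3 (valence 4) → 1 H
  atom 18: C, bond orders sum to 1 (valence 4) → 3 H
  atom 19: C, bond orders sum to 2 (valence 4) → 2 H
  atom 20: C, bond orders sum to 2 (valence 4) → 2 H
  atom 21: C, bond orders sum to 2 (valence 4) → 2 H
  atom 22: C, bond orders sum to 1 (valence 4) → 3 H
Totals → C:15, H:18, F:6, O:1.
In Hill order: C15H18F6O.

C15H18F6O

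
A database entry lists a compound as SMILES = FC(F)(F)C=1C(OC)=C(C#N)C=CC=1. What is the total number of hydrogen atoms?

6

Walk through each heavy atom and fill implicit hydrogens from standard valence (C 4, N 3, O 2, S 2, halogen 1):
  atom 1: F (halogen, monovalent) → 0 H
  atom 2: C, bond orders sum to 4 (valence 4) → 0 H
  atom 3: F (halogen, monovalent) → 0 H
  atom 4: F (halogen, monovalent) → 0 H
  atom 5: C, bond orders sum to 4 (valence 4) → 0 H
  atom 6: C, bond orders sum to 4 (valence 4) → 0 H
  atom 7: O, bond orders sum to 2 (valence 2) → 0 H
  atom 8: C, bond orders sum to 1 (valence 4) → 3 H
  atom 9: C, bond orders sum to 4 (valence 4) → 0 H
  atom 10: C, bond orders sum to 4 (valence 4) → 0 H
  atom 11: N, bond orders sum to 3 (valence 3) → 0 H
  atom 12: C, bond orders sum to 3 (valence 4) → 1 H
  atom 13: C, bond orders sum to 3 (valence 4) → 1 H
  atom 14: C, bond orders sum to 3 (valence 4) → 1 H
Total hydrogens: 6.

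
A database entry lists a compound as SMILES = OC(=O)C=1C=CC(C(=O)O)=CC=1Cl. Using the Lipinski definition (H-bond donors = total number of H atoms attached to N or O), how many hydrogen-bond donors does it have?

2

Donors: find every N or O and count the H atoms it carries.
  atom 1 (O): bond orders sum to 1 → 1 H
  atom 3 (O): bond orders sum to 2 → 0 H
  atom 9 (O): bond orders sum to 2 → 0 H
  atom 10 (O): bond orders sum to 1 → 1 H
Lipinski HBD = 2.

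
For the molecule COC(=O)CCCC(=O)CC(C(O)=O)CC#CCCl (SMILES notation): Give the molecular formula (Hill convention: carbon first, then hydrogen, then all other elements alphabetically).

Walk through each heavy atom and fill implicit hydrogens from standard valence (C 4, N 3, O 2, S 2, halogen 1):
  atom 1: C, bond orders sum to 1 (valence 4) → 3 H
  atom 2: O, bond orders sum to 2 (valence 2) → 0 H
  atom 3: C, bond orders sum to 4 (valence 4) → 0 H
  atom 4: O, bond orders sum to 2 (valence 2) → 0 H
  atom 5: C, bond orders sum to 2 (valence 4) → 2 H
  atom 6: C, bond orders sum to 2 (valence 4) → 2 H
  atom 7: C, bond orders sum to 2 (valence 4) → 2 H
  atom 8: C, bond orders sum to 4 (valence 4) → 0 H
  atom 9: O, bond orders sum to 2 (valence 2) → 0 H
  atom 10: C, bond orders sum to 2 (valence 4) → 2 H
  atom 11: C, bond orders sum to 3 (valence 4) → 1 H
  atom 12: C, bond orders sum to 4 (valence 4) → 0 H
  atom 13: O, bond orders sum to 1 (valence 2) → 1 H
  atom 14: O, bond orders sum to 2 (valence 2) → 0 H
  atom 15: C, bond orders sum to 2 (valence 4) → 2 H
  atom 16: C, bond orders sum to 4 (valence 4) → 0 H
  atom 17: C, bond orders sum to 4 (valence 4) → 0 H
  atom 18: C, bond orders sum to 2 (valence 4) → 2 H
  atom 19: Cl (halogen, monovalent) → 0 H
Totals → C:13, H:17, Cl:1, O:5.

C13H17ClO5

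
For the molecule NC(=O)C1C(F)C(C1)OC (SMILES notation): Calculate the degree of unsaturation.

Degree of unsaturation = (number of rings) + (number of π bonds).
Ring closures in the SMILES: 1.
π bonds: 1 double bond (each 1 DoU) → 1 DoU from unsaturation.
Total DoU = 1 + 1 = 2.

2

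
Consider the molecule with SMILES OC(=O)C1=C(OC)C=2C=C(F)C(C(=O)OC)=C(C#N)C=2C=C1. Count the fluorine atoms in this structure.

1

Scan the SMILES for F atoms (remember two-letter symbols like Cl and Br are single atoms).
Fluorine count: 1.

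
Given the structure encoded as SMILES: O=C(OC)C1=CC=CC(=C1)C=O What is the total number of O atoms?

3

Scan the SMILES for O atoms (remember two-letter symbols like Cl and Br are single atoms).
Oxygen count: 3.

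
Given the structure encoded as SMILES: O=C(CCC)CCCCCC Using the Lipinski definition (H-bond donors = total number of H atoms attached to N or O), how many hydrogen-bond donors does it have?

Donors: find every N or O and count the H atoms it carries.
  atom 1 (O): bond orders sum to 2 → 0 H
Lipinski HBD = 0.

0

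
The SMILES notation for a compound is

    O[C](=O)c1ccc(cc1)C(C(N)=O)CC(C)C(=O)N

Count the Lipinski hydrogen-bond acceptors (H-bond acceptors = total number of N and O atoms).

6

N atoms: 2; O atoms: 4.
Lipinski HBA = 2 + 4 = 6.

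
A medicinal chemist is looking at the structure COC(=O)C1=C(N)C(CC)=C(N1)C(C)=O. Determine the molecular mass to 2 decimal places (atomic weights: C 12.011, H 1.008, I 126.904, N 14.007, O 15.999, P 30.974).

210.23 g/mol

First, the molecular formula is C10H14N2O3 (counting implicit H from valence).
  C: 10 × 12.011 = 120.110
  H: 14 × 1.008 = 14.112
  N: 2 × 14.007 = 28.014
  O: 3 × 15.999 = 47.997
Sum: 10×12.011 + 14×1.008 + 2×14.007 + 3×15.999 = 210.233 → 210.23 g/mol.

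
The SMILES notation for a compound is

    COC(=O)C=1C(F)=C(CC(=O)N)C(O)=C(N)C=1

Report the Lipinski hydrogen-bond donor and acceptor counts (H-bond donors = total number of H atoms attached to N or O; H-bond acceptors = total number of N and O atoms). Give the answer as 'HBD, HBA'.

5, 6

Donors: find every N or O and count the H atoms it carries.
  atom 2 (O): bond orders sum to 2 → 0 H
  atom 4 (O): bond orders sum to 2 → 0 H
  atom 11 (O): bond orders sum to 2 → 0 H
  atom 12 (N): bond orders sum to 1 → 2 H
  atom 14 (O): bond orders sum to 1 → 1 H
  atom 16 (N): bond orders sum to 1 → 2 H
Lipinski HBD = 5.
Acceptors: N atoms = 2, O atoms = 4 → HBA = 6.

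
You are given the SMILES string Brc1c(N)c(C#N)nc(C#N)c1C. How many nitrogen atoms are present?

Scan the SMILES for N atoms (remember two-letter symbols like Cl and Br are single atoms).
Nitrogen count: 4.

4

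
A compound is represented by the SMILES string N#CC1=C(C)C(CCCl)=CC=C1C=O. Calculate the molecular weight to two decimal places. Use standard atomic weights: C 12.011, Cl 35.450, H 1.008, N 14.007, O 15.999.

207.66 g/mol

First, the molecular formula is C11H10ClNO (counting implicit H from valence).
  C: 11 × 12.011 = 132.121
  Cl: 1 × 35.450 = 35.450
  H: 10 × 1.008 = 10.080
  N: 1 × 14.007 = 14.007
  O: 1 × 15.999 = 15.999
Sum: 11×12.011 + 1×35.450 + 10×1.008 + 1×14.007 + 1×15.999 = 207.657 → 207.66 g/mol.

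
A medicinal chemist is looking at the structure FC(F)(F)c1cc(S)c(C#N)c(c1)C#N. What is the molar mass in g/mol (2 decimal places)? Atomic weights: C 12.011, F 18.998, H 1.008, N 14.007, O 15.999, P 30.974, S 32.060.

228.19 g/mol

First, the molecular formula is C9H3F3N2S (counting implicit H from valence).
  C: 9 × 12.011 = 108.099
  F: 3 × 18.998 = 56.994
  H: 3 × 1.008 = 3.024
  N: 2 × 14.007 = 28.014
  S: 1 × 32.060 = 32.060
Sum: 9×12.011 + 3×18.998 + 3×1.008 + 2×14.007 + 1×32.060 = 228.191 → 228.19 g/mol.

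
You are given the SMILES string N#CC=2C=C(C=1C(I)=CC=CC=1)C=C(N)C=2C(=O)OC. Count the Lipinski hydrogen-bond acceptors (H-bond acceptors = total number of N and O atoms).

4

N atoms: 2; O atoms: 2.
Lipinski HBA = 2 + 2 = 4.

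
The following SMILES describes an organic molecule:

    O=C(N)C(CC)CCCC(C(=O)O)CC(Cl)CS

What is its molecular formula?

C12H22ClNO3S

Walk through each heavy atom and fill implicit hydrogens from standard valence (C 4, N 3, O 2, S 2, halogen 1):
  atom 1: O, bond orders sum to 2 (valence 2) → 0 H
  atom 2: C, bond orders sum to 4 (valence 4) → 0 H
  atom 3: N, bond orders sum to 1 (valence 3) → 2 H
  atom 4: C, bond orders sum to 3 (valence 4) → 1 H
  atom 5: C, bond orders sum to 2 (valence 4) → 2 H
  atom 6: C, bond orders sum to 1 (valence 4) → 3 H
  atom 7: C, bond orders sum to 2 (valence 4) → 2 H
  atom 8: C, bond orders sum to 2 (valence 4) → 2 H
  atom 9: C, bond orders sum to 2 (valence 4) → 2 H
  atom 10: C, bond orders sum to 3 (valence 4) → 1 H
  atom 11: C, bond orders sum to 4 (valence 4) → 0 H
  atom 12: O, bond orders sum to 2 (valence 2) → 0 H
  atom 13: O, bond orders sum to 1 (valence 2) → 1 H
  atom 14: C, bond orders sum to 2 (valence 4) → 2 H
  atom 15: C, bond orders sum to 3 (valence 4) → 1 H
  atom 16: Cl (halogen, monovalent) → 0 H
  atom 17: C, bond orders sum to 2 (valence 4) → 2 H
  atom 18: S, bond orders sum to 1 (valence 2) → 1 H
Totals → C:12, H:22, Cl:1, N:1, O:3, S:1.
In Hill order: C12H22ClNO3S.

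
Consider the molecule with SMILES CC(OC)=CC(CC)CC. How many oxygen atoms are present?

Scan the SMILES for O atoms (remember two-letter symbols like Cl and Br are single atoms).
Oxygen count: 1.

1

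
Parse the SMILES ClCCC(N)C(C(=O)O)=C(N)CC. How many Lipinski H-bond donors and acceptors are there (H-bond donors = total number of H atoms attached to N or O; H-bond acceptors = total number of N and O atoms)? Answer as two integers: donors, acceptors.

5, 4

Donors: find every N or O and count the H atoms it carries.
  atom 5 (N): bond orders sum to 1 → 2 H
  atom 8 (O): bond orders sum to 2 → 0 H
  atom 9 (O): bond orders sum to 1 → 1 H
  atom 11 (N): bond orders sum to 1 → 2 H
Lipinski HBD = 5.
Acceptors: N atoms = 2, O atoms = 2 → HBA = 4.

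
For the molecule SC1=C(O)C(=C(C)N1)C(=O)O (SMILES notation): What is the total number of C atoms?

6

Count every carbon token in the SMILES (each C, including those in ring-closure positions and inside branches).
Carbon count: 6.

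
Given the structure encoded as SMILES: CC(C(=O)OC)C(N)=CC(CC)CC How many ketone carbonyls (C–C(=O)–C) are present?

Scan the SMILES for the ketone motif — none present.
Groups that are present: 1 alkene, 1 ester, 1 primary amine.

0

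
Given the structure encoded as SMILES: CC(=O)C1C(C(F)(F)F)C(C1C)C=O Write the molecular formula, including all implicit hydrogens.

C9H11F3O2

Walk through each heavy atom and fill implicit hydrogens from standard valence (C 4, N 3, O 2, S 2, halogen 1):
  atom 1: C, bond orders sum to 1 (valence 4) → 3 H
  atom 2: C, bond orders sum to 4 (valence 4) → 0 H
  atom 3: O, bond orders sum to 2 (valence 2) → 0 H
  atom 4: C, bond orders sum to 3 (valence 4) → 1 H
  atom 5: C, bond orders sum to 3 (valence 4) → 1 H
  atom 6: C, bond orders sum to 4 (valence 4) → 0 H
  atom 7: F (halogen, monovalent) → 0 H
  atom 8: F (halogen, monovalent) → 0 H
  atom 9: F (halogen, monovalent) → 0 H
  atom 10: C, bond orders sum to 3 (valence 4) → 1 H
  atom 11: C, bond orders sum to 3 (valence 4) → 1 H
  atom 12: C, bond orders sum to 1 (valence 4) → 3 H
  atom 13: C, bond orders sum to 3 (valence 4) → 1 H
  atom 14: O, bond orders sum to 2 (valence 2) → 0 H
Totals → C:9, H:11, F:3, O:2.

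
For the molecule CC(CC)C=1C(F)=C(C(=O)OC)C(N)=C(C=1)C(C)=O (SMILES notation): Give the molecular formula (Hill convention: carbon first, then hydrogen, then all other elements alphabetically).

Walk through each heavy atom and fill implicit hydrogens from standard valence (C 4, N 3, O 2, S 2, halogen 1):
  atom 1: C, bond orders sum to 1 (valence 4) → 3 H
  atom 2: C, bond orders sum to 3 (valence 4) → 1 H
  atom 3: C, bond orders sum to 2 (valence 4) → 2 H
  atom 4: C, bond orders sum to 1 (valence 4) → 3 H
  atom 5: C, bond orders sum to 4 (valence 4) → 0 H
  atom 6: C, bond orders sum to 4 (valence 4) → 0 H
  atom 7: F (halogen, monovalent) → 0 H
  atom 8: C, bond orders sum to 4 (valence 4) → 0 H
  atom 9: C, bond orders sum to 4 (valence 4) → 0 H
  atom 10: O, bond orders sum to 2 (valence 2) → 0 H
  atom 11: O, bond orders sum to 2 (valence 2) → 0 H
  atom 12: C, bond orders sum to 1 (valence 4) → 3 H
  atom 13: C, bond orders sum to 4 (valence 4) → 0 H
  atom 14: N, bond orders sum to 1 (valence 3) → 2 H
  atom 15: C, bond orders sum to 4 (valence 4) → 0 H
  atom 16: C, bond orders sum to 3 (valence 4) → 1 H
  atom 17: C, bond orders sum to 4 (valence 4) → 0 H
  atom 18: C, bond orders sum to 1 (valence 4) → 3 H
  atom 19: O, bond orders sum to 2 (valence 2) → 0 H
Totals → C:14, H:18, F:1, N:1, O:3.

C14H18FNO3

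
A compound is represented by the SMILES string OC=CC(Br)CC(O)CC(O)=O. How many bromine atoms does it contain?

Scan the SMILES for Br atoms (remember two-letter symbols like Cl and Br are single atoms).
Bromine count: 1.

1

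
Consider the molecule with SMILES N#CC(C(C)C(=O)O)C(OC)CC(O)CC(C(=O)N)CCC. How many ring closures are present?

0

In SMILES, each pair of matching ring-closure digits denotes one ring-closing bond; the number of such bonds equals the number of independent rings.
Ring-closure bonds here: 0.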